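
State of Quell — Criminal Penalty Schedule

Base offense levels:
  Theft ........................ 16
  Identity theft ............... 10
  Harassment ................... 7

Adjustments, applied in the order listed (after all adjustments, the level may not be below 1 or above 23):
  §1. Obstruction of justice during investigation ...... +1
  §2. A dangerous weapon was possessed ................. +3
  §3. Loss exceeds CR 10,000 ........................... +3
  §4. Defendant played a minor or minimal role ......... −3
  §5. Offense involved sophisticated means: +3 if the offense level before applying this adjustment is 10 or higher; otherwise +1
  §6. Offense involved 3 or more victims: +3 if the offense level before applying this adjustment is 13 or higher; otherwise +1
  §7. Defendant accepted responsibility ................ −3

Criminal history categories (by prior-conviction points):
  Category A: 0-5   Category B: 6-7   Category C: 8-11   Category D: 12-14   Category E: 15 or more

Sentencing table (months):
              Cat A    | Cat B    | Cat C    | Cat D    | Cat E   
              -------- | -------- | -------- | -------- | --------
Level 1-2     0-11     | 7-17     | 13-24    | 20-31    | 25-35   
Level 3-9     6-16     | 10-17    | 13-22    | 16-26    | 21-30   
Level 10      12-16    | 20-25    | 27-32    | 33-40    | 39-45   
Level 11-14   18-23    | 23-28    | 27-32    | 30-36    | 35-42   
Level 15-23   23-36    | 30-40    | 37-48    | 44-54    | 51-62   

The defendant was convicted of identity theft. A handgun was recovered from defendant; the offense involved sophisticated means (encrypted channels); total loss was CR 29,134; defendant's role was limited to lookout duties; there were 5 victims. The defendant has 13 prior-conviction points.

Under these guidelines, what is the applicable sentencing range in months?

Base offense level for identity theft: 10.
§1 does not apply.
§2 applies: 10 + 3 = 13.
§3 applies: 13 + 3 = 16.
§4 applies: 16 − 3 = 13.
§5 applies (level before this adjustment is 13 ≥ 10, so +3): 13 + 3 = 16.
§6 applies (level before this adjustment is 16 ≥ 13, so +3): 16 + 3 = 19.
§7 does not apply.
Final offense level: 19.
Criminal history: 13 prior points → Category D (12-14).
Level 19 falls in the 15-23 band.
Grid: Level 15-23 × Category D = 44-54 months.

44-54 months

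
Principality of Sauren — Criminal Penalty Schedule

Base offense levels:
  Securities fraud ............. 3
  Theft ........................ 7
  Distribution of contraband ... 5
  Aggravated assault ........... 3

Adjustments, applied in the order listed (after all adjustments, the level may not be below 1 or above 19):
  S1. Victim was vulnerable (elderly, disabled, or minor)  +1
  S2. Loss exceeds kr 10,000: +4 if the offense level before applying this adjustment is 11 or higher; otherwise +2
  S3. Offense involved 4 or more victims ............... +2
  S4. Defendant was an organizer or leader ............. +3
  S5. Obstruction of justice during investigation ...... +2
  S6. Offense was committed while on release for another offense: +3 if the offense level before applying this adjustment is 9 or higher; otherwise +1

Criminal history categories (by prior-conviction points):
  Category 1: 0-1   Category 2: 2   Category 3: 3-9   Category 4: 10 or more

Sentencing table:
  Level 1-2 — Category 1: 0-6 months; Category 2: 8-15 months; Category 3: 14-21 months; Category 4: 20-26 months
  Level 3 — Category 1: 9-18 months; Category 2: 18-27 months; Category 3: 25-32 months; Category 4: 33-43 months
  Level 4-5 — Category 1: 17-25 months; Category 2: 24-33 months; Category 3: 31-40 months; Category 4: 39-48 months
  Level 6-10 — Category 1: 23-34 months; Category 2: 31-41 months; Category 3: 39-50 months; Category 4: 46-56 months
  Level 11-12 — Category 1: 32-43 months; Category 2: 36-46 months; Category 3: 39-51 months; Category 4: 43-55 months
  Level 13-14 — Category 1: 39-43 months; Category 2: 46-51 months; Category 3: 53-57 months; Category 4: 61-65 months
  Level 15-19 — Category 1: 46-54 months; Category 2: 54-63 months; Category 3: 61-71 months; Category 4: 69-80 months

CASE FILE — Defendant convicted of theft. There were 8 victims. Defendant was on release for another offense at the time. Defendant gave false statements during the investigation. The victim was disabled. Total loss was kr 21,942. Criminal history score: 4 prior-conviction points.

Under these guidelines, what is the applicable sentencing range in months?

Base offense level for theft: 7.
S1 applies: 7 + 1 = 8.
S2 applies (level before this adjustment is 8 < 11, so +2): 8 + 2 = 10.
S3 applies: 10 + 2 = 12.
S4 does not apply.
S5 applies: 12 + 2 = 14.
S6 applies (level before this adjustment is 14 ≥ 9, so +3): 14 + 3 = 17.
Final offense level: 17.
Criminal history: 4 prior points → Category 3 (3-9).
Level 17 falls in the 15-19 band.
Grid: Level 15-19 × Category 3 = 61-71 months.

61-71 months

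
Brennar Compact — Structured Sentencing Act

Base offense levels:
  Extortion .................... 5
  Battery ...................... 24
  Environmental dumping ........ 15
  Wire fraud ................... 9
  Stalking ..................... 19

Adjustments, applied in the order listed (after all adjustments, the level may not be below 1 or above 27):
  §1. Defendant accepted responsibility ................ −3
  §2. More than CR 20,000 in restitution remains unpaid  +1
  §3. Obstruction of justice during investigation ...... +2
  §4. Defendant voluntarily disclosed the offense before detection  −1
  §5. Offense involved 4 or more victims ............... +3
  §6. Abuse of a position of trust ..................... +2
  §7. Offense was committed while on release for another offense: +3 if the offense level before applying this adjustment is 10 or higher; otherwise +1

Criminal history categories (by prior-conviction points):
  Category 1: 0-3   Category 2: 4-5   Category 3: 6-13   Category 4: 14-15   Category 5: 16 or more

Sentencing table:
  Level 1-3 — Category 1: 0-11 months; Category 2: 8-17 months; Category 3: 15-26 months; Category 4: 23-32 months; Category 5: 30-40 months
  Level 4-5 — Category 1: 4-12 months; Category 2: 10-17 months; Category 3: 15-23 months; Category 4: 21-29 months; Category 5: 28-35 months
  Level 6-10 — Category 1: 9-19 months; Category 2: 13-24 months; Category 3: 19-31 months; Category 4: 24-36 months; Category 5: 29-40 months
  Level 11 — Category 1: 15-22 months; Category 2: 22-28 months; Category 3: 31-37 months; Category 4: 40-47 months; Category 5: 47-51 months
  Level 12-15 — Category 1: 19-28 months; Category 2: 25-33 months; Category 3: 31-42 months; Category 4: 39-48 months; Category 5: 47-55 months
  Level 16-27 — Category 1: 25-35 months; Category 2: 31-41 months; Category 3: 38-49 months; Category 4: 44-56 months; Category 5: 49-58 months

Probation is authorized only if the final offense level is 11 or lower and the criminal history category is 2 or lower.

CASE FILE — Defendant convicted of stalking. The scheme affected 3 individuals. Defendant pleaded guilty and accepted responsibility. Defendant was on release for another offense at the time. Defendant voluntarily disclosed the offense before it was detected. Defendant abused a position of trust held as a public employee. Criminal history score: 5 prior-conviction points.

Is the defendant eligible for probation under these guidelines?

No

Base offense level for stalking: 19.
§1 applies: 19 − 3 = 16.
§2 does not apply.
§3 does not apply.
§4 applies: 16 − 1 = 15.
§6 applies: 15 + 2 = 17.
§7 applies (level before this adjustment is 17 ≥ 10, so +3): 17 + 3 = 20.
Final offense level: 20.
Criminal history: 5 prior points → Category 2 (4-5).
Level 20 falls in the 16-27 band.
Grid: Level 16-27 × Category 2 = 31-41 months.
Probation check: level 20 > 11 and category 2 ≤ 2 → not eligible.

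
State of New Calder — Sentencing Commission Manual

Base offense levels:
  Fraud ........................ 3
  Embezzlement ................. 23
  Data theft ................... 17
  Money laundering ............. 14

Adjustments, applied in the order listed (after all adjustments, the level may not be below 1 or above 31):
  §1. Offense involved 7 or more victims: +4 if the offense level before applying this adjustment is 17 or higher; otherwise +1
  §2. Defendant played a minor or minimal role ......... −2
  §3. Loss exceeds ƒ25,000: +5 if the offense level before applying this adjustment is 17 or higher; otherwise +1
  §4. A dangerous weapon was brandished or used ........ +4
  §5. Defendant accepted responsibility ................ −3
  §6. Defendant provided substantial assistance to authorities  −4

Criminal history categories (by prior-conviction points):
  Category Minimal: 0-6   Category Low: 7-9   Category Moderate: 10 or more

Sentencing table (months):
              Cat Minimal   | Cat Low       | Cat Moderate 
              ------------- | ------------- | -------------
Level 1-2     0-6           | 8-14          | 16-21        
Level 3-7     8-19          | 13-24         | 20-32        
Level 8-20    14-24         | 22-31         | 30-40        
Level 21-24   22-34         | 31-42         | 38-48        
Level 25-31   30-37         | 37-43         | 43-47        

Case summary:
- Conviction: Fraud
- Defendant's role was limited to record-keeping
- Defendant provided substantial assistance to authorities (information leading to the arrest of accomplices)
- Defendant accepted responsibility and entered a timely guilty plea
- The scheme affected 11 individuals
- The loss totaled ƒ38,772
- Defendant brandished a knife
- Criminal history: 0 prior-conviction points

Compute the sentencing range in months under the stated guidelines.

Base offense level for fraud: 3.
§1 applies (level before this adjustment is 3 < 17, so +1): 3 + 1 = 4.
§2 applies: 4 − 2 = 2.
§3 applies (level before this adjustment is 2 < 17, so +1): 2 + 1 = 3.
§4 applies: 3 + 4 = 7.
§5 applies: 7 − 3 = 4.
§6 applies: 4 − 4 = 0.
Level 0 is below the minimum of 1; floored at 1.
Final offense level: 1.
Criminal history: 0 prior points → Category Minimal (0-6).
Level 1 falls in the 1-2 band.
Grid: Level 1-2 × Category Minimal = 0-6 months.

0-6 months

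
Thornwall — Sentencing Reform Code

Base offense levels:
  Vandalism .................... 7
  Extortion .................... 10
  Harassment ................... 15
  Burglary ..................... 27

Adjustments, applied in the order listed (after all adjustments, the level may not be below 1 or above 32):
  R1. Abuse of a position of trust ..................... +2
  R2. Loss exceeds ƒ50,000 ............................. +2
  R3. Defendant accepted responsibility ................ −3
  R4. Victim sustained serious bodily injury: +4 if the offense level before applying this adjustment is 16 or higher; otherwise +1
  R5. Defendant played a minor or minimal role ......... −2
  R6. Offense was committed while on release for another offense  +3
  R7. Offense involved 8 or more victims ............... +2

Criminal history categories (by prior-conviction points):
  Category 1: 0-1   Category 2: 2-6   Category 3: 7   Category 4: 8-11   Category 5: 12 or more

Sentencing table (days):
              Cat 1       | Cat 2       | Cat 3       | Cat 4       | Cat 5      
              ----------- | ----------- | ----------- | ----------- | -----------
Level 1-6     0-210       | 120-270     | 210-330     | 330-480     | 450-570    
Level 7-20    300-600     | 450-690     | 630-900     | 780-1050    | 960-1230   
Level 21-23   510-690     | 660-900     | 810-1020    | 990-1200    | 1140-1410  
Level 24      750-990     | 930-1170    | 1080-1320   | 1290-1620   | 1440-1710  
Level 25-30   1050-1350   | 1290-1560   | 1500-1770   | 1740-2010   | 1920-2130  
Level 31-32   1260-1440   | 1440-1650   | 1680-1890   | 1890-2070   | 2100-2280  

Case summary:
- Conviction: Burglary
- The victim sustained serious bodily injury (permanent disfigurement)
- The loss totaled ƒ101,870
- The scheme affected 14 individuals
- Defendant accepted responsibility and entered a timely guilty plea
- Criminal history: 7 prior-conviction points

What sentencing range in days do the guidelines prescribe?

Base offense level for burglary: 27.
R1 does not apply.
R2 applies: 27 + 2 = 29.
R3 applies: 29 − 3 = 26.
R4 applies (level before this adjustment is 26 ≥ 16, so +4): 26 + 4 = 30.
R6 does not apply.
R7 applies: 30 + 2 = 32.
Final offense level: 32.
Criminal history: 7 prior points → Category 3 (7).
Level 32 falls in the 31-32 band.
Grid: Level 31-32 × Category 3 = 1680-1890 days.

1680-1890 days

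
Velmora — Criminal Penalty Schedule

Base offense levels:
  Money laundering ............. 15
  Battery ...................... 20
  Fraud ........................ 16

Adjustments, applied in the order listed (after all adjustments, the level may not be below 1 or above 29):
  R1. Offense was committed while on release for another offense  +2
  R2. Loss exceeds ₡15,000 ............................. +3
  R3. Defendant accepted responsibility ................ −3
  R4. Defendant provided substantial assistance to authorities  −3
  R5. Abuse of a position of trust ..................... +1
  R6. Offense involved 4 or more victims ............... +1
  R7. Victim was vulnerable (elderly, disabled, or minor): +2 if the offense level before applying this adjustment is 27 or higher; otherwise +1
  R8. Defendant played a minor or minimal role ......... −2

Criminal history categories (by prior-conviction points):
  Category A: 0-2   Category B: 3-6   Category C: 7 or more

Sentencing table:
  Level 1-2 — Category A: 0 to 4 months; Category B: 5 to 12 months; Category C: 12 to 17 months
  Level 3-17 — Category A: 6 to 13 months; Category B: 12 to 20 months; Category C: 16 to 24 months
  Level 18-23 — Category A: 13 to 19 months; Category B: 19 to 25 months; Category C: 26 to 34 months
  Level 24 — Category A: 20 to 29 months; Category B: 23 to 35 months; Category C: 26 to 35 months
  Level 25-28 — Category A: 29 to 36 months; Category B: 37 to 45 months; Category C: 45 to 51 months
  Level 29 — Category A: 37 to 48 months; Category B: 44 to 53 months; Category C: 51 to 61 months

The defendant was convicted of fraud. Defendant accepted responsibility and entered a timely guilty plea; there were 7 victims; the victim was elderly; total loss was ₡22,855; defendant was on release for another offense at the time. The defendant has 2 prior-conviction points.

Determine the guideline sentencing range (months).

Base offense level for fraud: 16.
R1 applies: 16 + 2 = 18.
R2 applies: 18 + 3 = 21.
R3 applies: 21 − 3 = 18.
R5 does not apply.
R6 applies: 18 + 1 = 19.
R7 applies (level before this adjustment is 19 < 27, so +1): 19 + 1 = 20.
R8 does not apply.
Final offense level: 20.
Criminal history: 2 prior points → Category A (0-2).
Level 20 falls in the 18-23 band.
Grid: Level 18-23 × Category A = 13-19 months.

13-19 months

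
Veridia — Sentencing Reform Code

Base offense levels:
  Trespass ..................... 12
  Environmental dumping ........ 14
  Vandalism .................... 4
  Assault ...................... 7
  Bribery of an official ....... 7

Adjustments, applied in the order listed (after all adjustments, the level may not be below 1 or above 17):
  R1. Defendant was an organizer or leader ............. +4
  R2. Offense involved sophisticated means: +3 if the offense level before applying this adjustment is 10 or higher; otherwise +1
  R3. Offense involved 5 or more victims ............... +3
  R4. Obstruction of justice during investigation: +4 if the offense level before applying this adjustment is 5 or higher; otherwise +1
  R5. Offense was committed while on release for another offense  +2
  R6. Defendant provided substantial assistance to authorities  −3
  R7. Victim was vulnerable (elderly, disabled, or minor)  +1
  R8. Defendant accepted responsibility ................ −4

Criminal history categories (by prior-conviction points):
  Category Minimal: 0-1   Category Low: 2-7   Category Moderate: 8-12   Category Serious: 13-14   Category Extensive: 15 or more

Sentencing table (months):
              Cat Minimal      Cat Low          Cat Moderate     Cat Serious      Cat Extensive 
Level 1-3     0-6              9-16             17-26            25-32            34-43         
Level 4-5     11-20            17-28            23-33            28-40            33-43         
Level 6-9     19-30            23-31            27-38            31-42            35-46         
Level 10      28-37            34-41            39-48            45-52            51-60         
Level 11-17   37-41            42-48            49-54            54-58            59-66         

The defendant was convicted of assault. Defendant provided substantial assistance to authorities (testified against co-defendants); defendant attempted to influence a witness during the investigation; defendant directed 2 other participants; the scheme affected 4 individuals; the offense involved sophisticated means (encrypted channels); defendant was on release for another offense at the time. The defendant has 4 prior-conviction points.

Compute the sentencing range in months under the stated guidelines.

42-48 months

Base offense level for assault: 7.
R1 applies: 7 + 4 = 11.
R2 applies (level before this adjustment is 11 ≥ 10, so +3): 11 + 3 = 14.
R4 applies (level before this adjustment is 14 ≥ 5, so +4): 14 + 4 = 18.
R5 applies: 18 + 2 = 20.
R6 applies: 20 − 3 = 17.
Final offense level: 17.
Criminal history: 4 prior points → Category Low (2-7).
Level 17 falls in the 11-17 band.
Grid: Level 11-17 × Category Low = 42-48 months.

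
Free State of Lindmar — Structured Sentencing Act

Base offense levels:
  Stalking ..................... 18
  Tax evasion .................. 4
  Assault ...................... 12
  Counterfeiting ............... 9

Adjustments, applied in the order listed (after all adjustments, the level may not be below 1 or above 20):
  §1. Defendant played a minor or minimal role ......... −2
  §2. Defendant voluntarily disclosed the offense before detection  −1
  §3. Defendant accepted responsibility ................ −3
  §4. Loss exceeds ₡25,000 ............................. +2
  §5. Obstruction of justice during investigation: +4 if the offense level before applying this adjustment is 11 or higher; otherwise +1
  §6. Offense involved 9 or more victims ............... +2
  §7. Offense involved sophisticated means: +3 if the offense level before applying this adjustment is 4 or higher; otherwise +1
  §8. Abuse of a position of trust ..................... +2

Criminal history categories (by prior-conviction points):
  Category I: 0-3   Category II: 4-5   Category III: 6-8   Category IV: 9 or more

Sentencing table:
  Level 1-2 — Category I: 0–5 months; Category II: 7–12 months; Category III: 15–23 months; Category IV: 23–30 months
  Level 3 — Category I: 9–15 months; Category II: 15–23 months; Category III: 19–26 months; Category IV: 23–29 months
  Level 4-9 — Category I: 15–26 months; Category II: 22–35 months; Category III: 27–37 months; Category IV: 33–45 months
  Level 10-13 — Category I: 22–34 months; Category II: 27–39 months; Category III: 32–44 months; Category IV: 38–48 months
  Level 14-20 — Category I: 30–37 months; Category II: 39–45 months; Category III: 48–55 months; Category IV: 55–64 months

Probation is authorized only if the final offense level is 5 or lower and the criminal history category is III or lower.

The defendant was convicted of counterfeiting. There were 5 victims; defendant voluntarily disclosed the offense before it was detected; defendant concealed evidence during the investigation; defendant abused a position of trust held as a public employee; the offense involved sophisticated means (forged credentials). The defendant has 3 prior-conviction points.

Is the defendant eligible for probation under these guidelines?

Base offense level for counterfeiting: 9.
§2 applies: 9 − 1 = 8.
§5 applies (level before this adjustment is 8 < 11, so +1): 8 + 1 = 9.
§6 does not apply.
§7 applies (level before this adjustment is 9 ≥ 4, so +3): 9 + 3 = 12.
§8 applies: 12 + 2 = 14.
Final offense level: 14.
Criminal history: 3 prior points → Category I (0-3).
Level 14 falls in the 14-20 band.
Grid: Level 14-20 × Category I = 30-37 months.
Probation check: level 14 > 5 and category I ≤ III → not eligible.

No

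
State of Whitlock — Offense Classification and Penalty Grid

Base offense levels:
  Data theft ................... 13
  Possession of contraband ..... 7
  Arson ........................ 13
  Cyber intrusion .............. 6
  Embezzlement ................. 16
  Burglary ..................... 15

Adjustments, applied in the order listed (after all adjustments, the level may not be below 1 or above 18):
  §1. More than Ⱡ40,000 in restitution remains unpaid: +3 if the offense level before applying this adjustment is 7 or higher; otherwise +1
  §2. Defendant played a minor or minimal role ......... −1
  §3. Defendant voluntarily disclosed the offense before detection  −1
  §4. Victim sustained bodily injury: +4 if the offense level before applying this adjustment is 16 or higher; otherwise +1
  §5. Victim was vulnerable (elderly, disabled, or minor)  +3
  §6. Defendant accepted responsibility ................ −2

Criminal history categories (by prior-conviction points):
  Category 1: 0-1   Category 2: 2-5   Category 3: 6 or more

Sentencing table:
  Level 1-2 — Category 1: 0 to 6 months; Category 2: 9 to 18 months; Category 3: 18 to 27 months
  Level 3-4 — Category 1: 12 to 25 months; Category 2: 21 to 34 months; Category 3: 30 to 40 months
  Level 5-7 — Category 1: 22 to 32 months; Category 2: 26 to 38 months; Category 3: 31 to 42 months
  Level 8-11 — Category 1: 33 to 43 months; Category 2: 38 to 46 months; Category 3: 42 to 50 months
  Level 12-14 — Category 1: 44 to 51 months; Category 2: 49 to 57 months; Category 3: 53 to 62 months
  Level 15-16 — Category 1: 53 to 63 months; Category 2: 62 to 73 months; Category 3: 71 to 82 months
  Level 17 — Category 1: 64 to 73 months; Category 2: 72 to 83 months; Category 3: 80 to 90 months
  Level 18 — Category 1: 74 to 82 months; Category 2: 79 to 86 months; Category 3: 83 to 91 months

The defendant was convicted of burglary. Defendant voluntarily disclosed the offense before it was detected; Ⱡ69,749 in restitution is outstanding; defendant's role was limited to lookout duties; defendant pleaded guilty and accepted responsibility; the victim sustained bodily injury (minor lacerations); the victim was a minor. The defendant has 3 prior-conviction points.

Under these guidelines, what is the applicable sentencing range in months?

Base offense level for burglary: 15.
§1 applies (level before this adjustment is 15 ≥ 7, so +3): 15 + 3 = 18.
§2 applies: 18 − 1 = 17.
§3 applies: 17 − 1 = 16.
§4 applies (level before this adjustment is 16 ≥ 16, so +4): 16 + 4 = 20.
§5 applies: 20 + 3 = 23.
§6 applies: 23 − 2 = 21.
Level 21 exceeds the maximum of 18; capped at 18.
Final offense level: 18.
Criminal history: 3 prior points → Category 2 (2-5).
Level 18 falls in the 18 band.
Grid: Level 18 × Category 2 = 79-86 months.

79-86 months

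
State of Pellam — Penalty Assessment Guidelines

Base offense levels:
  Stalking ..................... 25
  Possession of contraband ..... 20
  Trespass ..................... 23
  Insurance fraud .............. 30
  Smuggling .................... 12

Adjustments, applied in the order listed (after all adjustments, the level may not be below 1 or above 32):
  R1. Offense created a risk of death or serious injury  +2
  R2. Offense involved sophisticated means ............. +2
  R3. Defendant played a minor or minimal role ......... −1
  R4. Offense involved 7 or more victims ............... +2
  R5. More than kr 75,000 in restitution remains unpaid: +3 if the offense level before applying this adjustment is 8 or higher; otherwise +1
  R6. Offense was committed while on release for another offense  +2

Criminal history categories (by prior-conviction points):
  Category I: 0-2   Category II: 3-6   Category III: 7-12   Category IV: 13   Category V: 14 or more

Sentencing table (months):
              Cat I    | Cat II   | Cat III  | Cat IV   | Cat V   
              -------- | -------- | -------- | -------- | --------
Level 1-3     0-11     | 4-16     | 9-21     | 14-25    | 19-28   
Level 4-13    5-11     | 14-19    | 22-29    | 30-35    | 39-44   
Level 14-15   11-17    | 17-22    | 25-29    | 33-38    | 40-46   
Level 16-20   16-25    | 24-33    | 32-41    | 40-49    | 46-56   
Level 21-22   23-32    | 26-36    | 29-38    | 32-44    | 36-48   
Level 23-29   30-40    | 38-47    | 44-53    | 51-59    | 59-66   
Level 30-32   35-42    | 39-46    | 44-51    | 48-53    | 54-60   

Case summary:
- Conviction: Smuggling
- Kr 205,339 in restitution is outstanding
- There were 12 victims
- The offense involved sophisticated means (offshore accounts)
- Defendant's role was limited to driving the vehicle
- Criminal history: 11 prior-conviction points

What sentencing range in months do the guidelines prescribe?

Base offense level for smuggling: 12.
R1 does not apply.
R2 applies: 12 + 2 = 14.
R3 applies: 14 − 1 = 13.
R4 applies: 13 + 2 = 15.
R5 applies (level before this adjustment is 15 ≥ 8, so +3): 15 + 3 = 18.
R6 does not apply.
Final offense level: 18.
Criminal history: 11 prior points → Category III (7-12).
Level 18 falls in the 16-20 band.
Grid: Level 16-20 × Category III = 32-41 months.

32-41 months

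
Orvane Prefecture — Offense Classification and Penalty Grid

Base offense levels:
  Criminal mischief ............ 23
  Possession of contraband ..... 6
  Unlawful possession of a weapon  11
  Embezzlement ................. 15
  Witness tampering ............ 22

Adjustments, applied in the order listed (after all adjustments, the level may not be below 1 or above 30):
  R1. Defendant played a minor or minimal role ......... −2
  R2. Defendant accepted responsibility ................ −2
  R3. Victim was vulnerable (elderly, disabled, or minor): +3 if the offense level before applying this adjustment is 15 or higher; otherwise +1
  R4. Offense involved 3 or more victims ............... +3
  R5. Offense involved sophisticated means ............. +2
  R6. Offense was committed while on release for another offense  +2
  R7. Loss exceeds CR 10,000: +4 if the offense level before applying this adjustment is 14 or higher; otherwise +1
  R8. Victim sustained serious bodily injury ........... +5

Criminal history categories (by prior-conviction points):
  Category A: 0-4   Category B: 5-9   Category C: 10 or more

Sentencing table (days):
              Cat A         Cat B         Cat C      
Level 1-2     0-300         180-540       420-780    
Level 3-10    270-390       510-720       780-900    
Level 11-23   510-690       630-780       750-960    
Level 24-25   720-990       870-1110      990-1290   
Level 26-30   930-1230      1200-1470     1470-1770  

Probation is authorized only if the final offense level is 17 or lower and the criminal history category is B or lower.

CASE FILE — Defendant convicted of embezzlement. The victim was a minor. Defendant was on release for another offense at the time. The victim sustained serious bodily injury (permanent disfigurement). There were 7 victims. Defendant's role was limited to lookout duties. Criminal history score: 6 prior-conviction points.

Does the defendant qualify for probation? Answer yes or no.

No

Base offense level for embezzlement: 15.
R1 applies: 15 − 2 = 13.
R2 does not apply.
R3 applies (level before this adjustment is 13 < 15, so +1): 13 + 1 = 14.
R4 applies: 14 + 3 = 17.
R5 does not apply.
R6 applies: 17 + 2 = 19.
R8 applies: 19 + 5 = 24.
Final offense level: 24.
Criminal history: 6 prior points → Category B (5-9).
Level 24 falls in the 24-25 band.
Grid: Level 24-25 × Category B = 870-1110 days.
Probation check: level 24 > 17 and category B ≤ B → not eligible.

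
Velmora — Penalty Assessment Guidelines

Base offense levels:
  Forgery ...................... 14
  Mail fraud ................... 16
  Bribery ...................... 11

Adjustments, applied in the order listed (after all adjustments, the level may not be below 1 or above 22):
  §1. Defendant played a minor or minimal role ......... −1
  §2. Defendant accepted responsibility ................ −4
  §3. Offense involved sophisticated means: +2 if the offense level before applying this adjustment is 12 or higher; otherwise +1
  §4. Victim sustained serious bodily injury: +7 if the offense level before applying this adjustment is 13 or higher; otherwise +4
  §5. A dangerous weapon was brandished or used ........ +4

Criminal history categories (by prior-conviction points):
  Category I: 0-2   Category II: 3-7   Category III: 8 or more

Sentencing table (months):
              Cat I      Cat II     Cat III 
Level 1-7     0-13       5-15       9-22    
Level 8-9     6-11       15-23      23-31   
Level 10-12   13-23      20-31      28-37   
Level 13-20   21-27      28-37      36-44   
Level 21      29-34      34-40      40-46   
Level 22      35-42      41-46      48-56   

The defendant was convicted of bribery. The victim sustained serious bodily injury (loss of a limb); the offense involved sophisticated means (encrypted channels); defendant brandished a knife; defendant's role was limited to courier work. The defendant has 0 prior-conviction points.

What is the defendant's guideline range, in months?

Base offense level for bribery: 11.
§1 applies: 11 − 1 = 10.
§2 does not apply.
§3 applies (level before this adjustment is 10 < 12, so +1): 10 + 1 = 11.
§4 applies (level before this adjustment is 11 < 13, so +4): 11 + 4 = 15.
§5 applies: 15 + 4 = 19.
Final offense level: 19.
Criminal history: 0 prior points → Category I (0-2).
Level 19 falls in the 13-20 band.
Grid: Level 13-20 × Category I = 21-27 months.

21-27 months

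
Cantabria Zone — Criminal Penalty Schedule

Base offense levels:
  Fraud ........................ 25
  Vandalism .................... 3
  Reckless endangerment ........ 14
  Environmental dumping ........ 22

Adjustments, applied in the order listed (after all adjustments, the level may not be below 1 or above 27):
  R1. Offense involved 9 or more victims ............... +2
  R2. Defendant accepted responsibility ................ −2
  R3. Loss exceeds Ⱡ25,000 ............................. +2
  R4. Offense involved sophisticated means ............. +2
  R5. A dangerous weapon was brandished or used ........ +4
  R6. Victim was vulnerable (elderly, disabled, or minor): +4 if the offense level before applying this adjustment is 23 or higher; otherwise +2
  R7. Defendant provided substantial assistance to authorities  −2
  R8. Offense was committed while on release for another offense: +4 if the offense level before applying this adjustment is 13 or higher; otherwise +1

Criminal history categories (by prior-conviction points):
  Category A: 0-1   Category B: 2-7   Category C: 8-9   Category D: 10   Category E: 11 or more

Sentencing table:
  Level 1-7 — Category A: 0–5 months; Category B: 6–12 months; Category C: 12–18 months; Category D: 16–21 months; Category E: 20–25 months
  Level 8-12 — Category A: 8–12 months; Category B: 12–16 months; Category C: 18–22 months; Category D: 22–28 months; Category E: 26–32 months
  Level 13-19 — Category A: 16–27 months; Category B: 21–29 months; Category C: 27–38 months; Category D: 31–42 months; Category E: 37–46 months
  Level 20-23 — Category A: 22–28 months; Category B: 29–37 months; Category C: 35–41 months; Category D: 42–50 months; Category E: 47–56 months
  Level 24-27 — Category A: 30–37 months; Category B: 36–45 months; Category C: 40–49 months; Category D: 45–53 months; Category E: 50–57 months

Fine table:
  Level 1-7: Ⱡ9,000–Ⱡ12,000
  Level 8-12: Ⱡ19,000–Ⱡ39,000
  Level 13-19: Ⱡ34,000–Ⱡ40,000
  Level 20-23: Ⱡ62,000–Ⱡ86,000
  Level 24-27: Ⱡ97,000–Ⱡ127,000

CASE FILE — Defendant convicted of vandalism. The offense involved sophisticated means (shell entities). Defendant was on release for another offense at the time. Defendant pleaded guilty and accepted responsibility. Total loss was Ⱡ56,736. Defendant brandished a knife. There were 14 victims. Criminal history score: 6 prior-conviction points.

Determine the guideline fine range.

Ⱡ19,000–Ⱡ39,000

Base offense level for vandalism: 3.
R1 applies: 3 + 2 = 5.
R2 applies: 5 − 2 = 3.
R3 applies: 3 + 2 = 5.
R4 applies: 5 + 2 = 7.
R5 applies: 7 + 4 = 11.
R6 does not apply.
R8 applies (level before this adjustment is 11 < 13, so +1): 11 + 1 = 12.
Final offense level: 12.
Level 12 falls in the 8-12 band.
Fine table: Level 8-12 → Ⱡ19,000–Ⱡ39,000.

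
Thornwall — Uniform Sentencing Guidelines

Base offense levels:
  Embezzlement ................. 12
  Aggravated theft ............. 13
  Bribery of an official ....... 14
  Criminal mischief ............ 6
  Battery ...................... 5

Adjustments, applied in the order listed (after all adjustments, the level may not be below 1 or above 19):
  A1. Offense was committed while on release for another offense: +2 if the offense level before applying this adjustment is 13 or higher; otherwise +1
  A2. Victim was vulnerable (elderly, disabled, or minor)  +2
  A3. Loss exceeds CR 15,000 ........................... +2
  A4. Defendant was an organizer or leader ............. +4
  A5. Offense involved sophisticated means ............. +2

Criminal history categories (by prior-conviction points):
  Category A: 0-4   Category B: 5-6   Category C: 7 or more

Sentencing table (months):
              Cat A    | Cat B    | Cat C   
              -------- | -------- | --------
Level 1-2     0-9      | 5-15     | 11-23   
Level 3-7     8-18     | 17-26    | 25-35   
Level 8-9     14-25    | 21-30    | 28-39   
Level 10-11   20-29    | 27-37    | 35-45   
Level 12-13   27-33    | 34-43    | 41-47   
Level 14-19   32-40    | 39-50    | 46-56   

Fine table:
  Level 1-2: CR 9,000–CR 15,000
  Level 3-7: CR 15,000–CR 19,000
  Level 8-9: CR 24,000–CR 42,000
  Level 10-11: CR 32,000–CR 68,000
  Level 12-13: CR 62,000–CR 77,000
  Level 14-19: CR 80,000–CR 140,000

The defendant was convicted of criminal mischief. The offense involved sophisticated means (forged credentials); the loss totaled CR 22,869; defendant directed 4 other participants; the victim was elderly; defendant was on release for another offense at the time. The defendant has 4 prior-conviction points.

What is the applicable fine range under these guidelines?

CR 80,000–CR 140,000

Base offense level for criminal mischief: 6.
A1 applies (level before this adjustment is 6 < 13, so +1): 6 + 1 = 7.
A2 applies: 7 + 2 = 9.
A3 applies: 9 + 2 = 11.
A4 applies: 11 + 4 = 15.
A5 applies: 15 + 2 = 17.
Final offense level: 17.
Level 17 falls in the 14-19 band.
Fine table: Level 14-19 → CR 80,000–CR 140,000.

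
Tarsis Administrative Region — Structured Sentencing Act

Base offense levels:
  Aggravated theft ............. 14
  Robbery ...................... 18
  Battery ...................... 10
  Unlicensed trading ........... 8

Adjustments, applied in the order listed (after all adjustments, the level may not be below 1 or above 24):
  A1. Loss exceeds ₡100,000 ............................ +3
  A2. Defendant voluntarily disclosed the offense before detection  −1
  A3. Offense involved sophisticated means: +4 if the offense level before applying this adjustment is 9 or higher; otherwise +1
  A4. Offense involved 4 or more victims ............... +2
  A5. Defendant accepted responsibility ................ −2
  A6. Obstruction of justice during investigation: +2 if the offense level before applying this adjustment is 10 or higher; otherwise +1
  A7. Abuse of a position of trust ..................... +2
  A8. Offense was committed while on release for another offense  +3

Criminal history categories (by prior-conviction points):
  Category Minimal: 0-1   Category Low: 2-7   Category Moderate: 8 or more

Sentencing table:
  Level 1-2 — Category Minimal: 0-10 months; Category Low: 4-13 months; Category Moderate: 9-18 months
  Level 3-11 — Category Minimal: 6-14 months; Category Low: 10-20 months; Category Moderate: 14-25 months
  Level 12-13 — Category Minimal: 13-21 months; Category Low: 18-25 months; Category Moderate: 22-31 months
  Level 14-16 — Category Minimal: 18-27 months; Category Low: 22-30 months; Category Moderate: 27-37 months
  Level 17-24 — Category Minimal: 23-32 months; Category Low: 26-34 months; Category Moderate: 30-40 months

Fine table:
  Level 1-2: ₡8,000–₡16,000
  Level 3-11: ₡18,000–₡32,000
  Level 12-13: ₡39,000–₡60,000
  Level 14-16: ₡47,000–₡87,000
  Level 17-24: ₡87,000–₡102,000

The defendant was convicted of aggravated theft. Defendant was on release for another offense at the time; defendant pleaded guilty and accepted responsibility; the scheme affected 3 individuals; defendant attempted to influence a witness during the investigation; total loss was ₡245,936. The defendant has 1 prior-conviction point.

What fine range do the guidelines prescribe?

Base offense level for aggravated theft: 14.
A1 applies: 14 + 3 = 17.
A5 applies: 17 − 2 = 15.
A6 applies (level before this adjustment is 15 ≥ 10, so +2): 15 + 2 = 17.
A7 does not apply.
A8 applies: 17 + 3 = 20.
Final offense level: 20.
Level 20 falls in the 17-24 band.
Fine table: Level 17-24 → ₡87,000–₡102,000.

₡87,000–₡102,000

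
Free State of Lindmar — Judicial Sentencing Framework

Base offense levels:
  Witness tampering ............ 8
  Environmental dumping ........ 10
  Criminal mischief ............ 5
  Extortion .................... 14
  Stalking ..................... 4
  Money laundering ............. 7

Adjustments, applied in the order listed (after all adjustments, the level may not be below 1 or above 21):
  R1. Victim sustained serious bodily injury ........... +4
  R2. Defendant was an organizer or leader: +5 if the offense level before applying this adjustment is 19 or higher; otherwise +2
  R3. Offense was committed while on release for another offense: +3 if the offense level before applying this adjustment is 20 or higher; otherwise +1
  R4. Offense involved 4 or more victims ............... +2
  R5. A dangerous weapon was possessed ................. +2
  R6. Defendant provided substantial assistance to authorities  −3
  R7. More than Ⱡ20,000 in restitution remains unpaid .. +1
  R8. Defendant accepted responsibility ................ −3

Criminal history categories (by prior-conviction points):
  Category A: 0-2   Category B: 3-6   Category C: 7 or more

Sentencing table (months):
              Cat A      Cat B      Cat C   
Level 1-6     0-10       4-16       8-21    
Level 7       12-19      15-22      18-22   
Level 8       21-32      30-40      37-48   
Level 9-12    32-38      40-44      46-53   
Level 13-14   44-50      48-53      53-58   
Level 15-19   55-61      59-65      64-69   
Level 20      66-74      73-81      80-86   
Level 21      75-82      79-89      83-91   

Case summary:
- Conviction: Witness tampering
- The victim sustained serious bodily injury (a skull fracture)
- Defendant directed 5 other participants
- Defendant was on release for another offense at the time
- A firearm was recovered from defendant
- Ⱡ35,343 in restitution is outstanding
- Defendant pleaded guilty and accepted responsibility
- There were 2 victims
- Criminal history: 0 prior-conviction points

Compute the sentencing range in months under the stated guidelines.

55-61 months

Base offense level for witness tampering: 8.
R1 applies: 8 + 4 = 12.
R2 applies (level before this adjustment is 12 < 19, so +2): 12 + 2 = 14.
R3 applies (level before this adjustment is 14 < 20, so +1): 14 + 1 = 15.
R4 does not apply.
R5 applies: 15 + 2 = 17.
R6 does not apply.
R7 applies: 17 + 1 = 18.
R8 applies: 18 − 3 = 15.
Final offense level: 15.
Criminal history: 0 prior points → Category A (0-2).
Level 15 falls in the 15-19 band.
Grid: Level 15-19 × Category A = 55-61 months.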